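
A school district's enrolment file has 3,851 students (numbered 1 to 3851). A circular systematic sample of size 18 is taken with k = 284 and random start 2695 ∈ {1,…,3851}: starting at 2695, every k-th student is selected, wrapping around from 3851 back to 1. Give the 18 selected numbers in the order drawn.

2695, 2979, 3263, 3547, 3831, 264, 548, 832, 1116, 1400, 1684, 1968, 2252, 2536, 2820, 3104, 3388, 3672

Selection 1: 2695
Selection 2: 2695 + 284 = 2979
Selection 3: 2979 + 284 = 3263
Selection 4: 3263 + 284 = 3547
Selection 5: 3547 + 284 = 3831
Selection 6: 3831 + 284 = 4115 → 4115 − 3851 = 264
Selection 7: 264 + 284 = 548
Selection 8: 548 + 284 = 832
Selection 9: 832 + 284 = 1116
Selection 10: 1116 + 284 = 1400
Selection 11: 1400 + 284 = 1684
Selection 12: 1684 + 284 = 1968
Selection 13: 1968 + 284 = 2252
Selection 14: 2252 + 284 = 2536
Selection 15: 2536 + 284 = 2820
Selection 16: 2820 + 284 = 3104
Selection 17: 3104 + 284 = 3388
Selection 18: 3388 + 284 = 3672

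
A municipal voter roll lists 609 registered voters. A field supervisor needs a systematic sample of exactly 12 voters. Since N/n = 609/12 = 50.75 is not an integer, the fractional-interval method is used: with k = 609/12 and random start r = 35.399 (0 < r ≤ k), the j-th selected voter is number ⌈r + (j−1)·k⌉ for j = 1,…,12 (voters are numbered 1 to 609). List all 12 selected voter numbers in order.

j=1: r + 0k = 35.399 → ⌈·⌉ = 36
j=2: r + 1k = 86.149 → ⌈·⌉ = 87
j=3: r + 2k = 136.899 → ⌈·⌉ = 137
j=4: r + 3k = 187.649 → ⌈·⌉ = 188
j=5: r + 4k = 238.399 → ⌈·⌉ = 239
j=6: r + 5k = 289.149 → ⌈·⌉ = 290
j=7: r + 6k = 339.899 → ⌈·⌉ = 340
j=8: r + 7k = 390.649 → ⌈·⌉ = 391
j=9: r + 8k = 441.399 → ⌈·⌉ = 442
j=10: r + 9k = 492.149 → ⌈·⌉ = 493
j=11: r + 10k = 542.899 → ⌈·⌉ = 543
j=12: r + 11k = 593.649 → ⌈·⌉ = 594

36, 87, 137, 188, 239, 290, 340, 391, 442, 493, 543, 594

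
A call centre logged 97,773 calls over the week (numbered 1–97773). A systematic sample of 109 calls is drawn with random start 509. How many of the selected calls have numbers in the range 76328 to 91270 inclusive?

17

k = 97773/109 = 897
First selection ≥ 76328: 509 + ⌈(76328−509)/897⌉·897 = 509 + 85×897 = 76754
Last selection ≤ 91270: 509 + ⌊(91270−509)/897⌋·897 = 509 + 101×897 = 91106
Count = 101 − 85 + 1 = 17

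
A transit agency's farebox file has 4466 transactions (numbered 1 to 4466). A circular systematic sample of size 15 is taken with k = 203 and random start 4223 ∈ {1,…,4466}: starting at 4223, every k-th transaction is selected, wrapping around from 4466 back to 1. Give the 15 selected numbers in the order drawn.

Selection 1: 4223
Selection 2: 4223 + 203 = 4426
Selection 3: 4426 + 203 = 4629 → 4629 − 4466 = 163
Selection 4: 163 + 203 = 366
Selection 5: 366 + 203 = 569
Selection 6: 569 + 203 = 772
Selection 7: 772 + 203 = 975
Selection 8: 975 + 203 = 1178
Selection 9: 1178 + 203 = 1381
Selection 10: 1381 + 203 = 1584
Selection 11: 1584 + 203 = 1787
Selection 12: 1787 + 203 = 1990
Selection 13: 1990 + 203 = 2193
Selection 14: 2193 + 203 = 2396
Selection 15: 2396 + 203 = 2599

4223, 4426, 163, 366, 569, 772, 975, 1178, 1381, 1584, 1787, 1990, 2193, 2396, 2599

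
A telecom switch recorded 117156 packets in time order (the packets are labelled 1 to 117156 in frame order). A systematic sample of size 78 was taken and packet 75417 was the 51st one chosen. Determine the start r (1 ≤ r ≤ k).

317

k = 117156/78 = 1502
r = 75417 − (51−1)×1502 = 75417 − 75100 = 317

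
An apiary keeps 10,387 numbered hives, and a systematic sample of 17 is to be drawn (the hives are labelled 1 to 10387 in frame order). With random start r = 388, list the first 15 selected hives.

388, 999, 1610, 2221, 2832, 3443, 4054, 4665, 5276, 5887, 6498, 7109, 7720, 8331, 8942

k = N/n = 10387/17 = 611
hive 1: 388
hive 2: 388 + 611 = 999
hive 3: 999 + 611 = 1610
hive 4: 1610 + 611 = 2221
hive 5: 2221 + 611 = 2832
hive 6: 2832 + 611 = 3443
hive 7: 3443 + 611 = 4054
hive 8: 4054 + 611 = 4665
hive 9: 4665 + 611 = 5276
hive 10: 5276 + 611 = 5887
hive 11: 5887 + 611 = 6498
hive 12: 6498 + 611 = 7109
hive 13: 7109 + 611 = 7720
hive 14: 7720 + 611 = 8331
hive 15: 8331 + 611 = 8942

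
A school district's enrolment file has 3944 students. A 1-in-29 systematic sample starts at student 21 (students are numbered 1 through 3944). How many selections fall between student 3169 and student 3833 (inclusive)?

23

k = 29
First selection ≥ 3169: 21 + ⌈(3169−21)/29⌉·29 = 21 + 109×29 = 3182
Last selection ≤ 3833: 21 + ⌊(3833−21)/29⌋·29 = 21 + 131×29 = 3820
Count = 131 − 109 + 1 = 23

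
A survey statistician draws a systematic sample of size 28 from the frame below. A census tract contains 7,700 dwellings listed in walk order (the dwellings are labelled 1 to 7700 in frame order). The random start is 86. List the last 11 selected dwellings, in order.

k = N/n = 7700/28 = 275
18th selection = 86 + 17×275 = 4761
19th: 4761 + 275 = 5036
20th: 5036 + 275 = 5311
21st: 5311 + 275 = 5586
22nd: 5586 + 275 = 5861
23rd: 5861 + 275 = 6136
24th: 6136 + 275 = 6411
25th: 6411 + 275 = 6686
26th: 6686 + 275 = 6961
27th: 6961 + 275 = 7236
28th: 7236 + 275 = 7511

4761, 5036, 5311, 5586, 5861, 6136, 6411, 6686, 6961, 7236, 7511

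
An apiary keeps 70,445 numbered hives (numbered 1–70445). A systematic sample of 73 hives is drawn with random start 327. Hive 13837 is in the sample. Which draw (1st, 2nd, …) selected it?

15

k = 70445/73 = 965
position = (13837 − 327)/965 + 1 = 13510/965 + 1 = 14 + 1 = 15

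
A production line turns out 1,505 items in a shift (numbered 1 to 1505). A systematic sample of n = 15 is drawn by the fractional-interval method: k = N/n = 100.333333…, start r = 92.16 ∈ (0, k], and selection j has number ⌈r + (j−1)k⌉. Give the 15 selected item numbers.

j=1: r + 0k = 92.16 → ⌈·⌉ = 93
j=2: r + 1k = 192.493333… → ⌈·⌉ = 193
j=3: r + 2k = 292.826666… → ⌈·⌉ = 293
j=4: r + 3k = 393.16 → ⌈·⌉ = 394
j=5: r + 4k = 493.493333… → ⌈·⌉ = 494
j=6: r + 5k = 593.826666… → ⌈·⌉ = 594
j=7: r + 6k = 694.16 → ⌈·⌉ = 695
j=8: r + 7k = 794.493333… → ⌈·⌉ = 795
j=9: r + 8k = 894.826666… → ⌈·⌉ = 895
j=10: r + 9k = 995.16 → ⌈·⌉ = 996
j=11: r + 10k = 1095.493333… → ⌈·⌉ = 1096
j=12: r + 11k = 1195.826666… → ⌈·⌉ = 1196
j=13: r + 12k = 1296.16 → ⌈·⌉ = 1297
j=14: r + 13k = 1396.493333… → ⌈·⌉ = 1397
j=15: r + 14k = 1496.826666… → ⌈·⌉ = 1497

93, 193, 293, 394, 494, 594, 695, 795, 895, 996, 1096, 1196, 1297, 1397, 1497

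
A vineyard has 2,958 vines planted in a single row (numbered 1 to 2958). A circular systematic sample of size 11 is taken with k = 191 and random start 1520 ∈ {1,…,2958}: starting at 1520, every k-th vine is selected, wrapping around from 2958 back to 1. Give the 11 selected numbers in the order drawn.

1520, 1711, 1902, 2093, 2284, 2475, 2666, 2857, 90, 281, 472

Selection 1: 1520
Selection 2: 1520 + 191 = 1711
Selection 3: 1711 + 191 = 1902
Selection 4: 1902 + 191 = 2093
Selection 5: 2093 + 191 = 2284
Selection 6: 2284 + 191 = 2475
Selection 7: 2475 + 191 = 2666
Selection 8: 2666 + 191 = 2857
Selection 9: 2857 + 191 = 3048 → 3048 − 2958 = 90
Selection 10: 90 + 191 = 281
Selection 11: 281 + 191 = 472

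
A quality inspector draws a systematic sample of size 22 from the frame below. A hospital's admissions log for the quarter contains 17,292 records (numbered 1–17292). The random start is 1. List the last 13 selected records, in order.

k = N/n = 17292/22 = 786
10th selection = 1 + 9×786 = 7075
11th: 7075 + 786 = 7861
12th: 7861 + 786 = 8647
13th: 8647 + 786 = 9433
14th: 9433 + 786 = 10219
15th: 10219 + 786 = 11005
16th: 11005 + 786 = 11791
17th: 11791 + 786 = 12577
18th: 12577 + 786 = 13363
19th: 13363 + 786 = 14149
20th: 14149 + 786 = 14935
21st: 14935 + 786 = 15721
22nd: 15721 + 786 = 16507

7075, 7861, 8647, 9433, 10219, 11005, 11791, 12577, 13363, 14149, 14935, 15721, 16507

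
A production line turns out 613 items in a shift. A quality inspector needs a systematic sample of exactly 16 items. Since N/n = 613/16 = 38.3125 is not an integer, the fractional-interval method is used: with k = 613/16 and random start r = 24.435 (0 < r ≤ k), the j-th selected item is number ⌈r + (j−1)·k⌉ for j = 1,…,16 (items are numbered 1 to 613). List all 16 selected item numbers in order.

j=1: r + 0k = 24.435 → ⌈·⌉ = 25
j=2: r + 1k = 62.7475 → ⌈·⌉ = 63
j=3: r + 2k = 101.06 → ⌈·⌉ = 102
j=4: r + 3k = 139.3725 → ⌈·⌉ = 140
j=5: r + 4k = 177.685 → ⌈·⌉ = 178
j=6: r + 5k = 215.9975 → ⌈·⌉ = 216
j=7: r + 6k = 254.31 → ⌈·⌉ = 255
j=8: r + 7k = 292.6225 → ⌈·⌉ = 293
j=9: r + 8k = 330.935 → ⌈·⌉ = 331
j=10: r + 9k = 369.2475 → ⌈·⌉ = 370
j=11: r + 10k = 407.56 → ⌈·⌉ = 408
j=12: r + 11k = 445.8725 → ⌈·⌉ = 446
j=13: r + 12k = 484.185 → ⌈·⌉ = 485
j=14: r + 13k = 522.4975 → ⌈·⌉ = 523
j=15: r + 14k = 560.81 → ⌈·⌉ = 561
j=16: r + 15k = 599.1225 → ⌈·⌉ = 600

25, 63, 102, 140, 178, 216, 255, 293, 331, 370, 408, 446, 485, 523, 561, 600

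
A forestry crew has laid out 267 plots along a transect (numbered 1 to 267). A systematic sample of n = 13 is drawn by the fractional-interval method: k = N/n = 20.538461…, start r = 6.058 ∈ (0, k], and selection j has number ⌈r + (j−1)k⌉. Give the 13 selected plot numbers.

j=1: r + 0k = 6.058 → ⌈·⌉ = 7
j=2: r + 1k = 26.596461… → ⌈·⌉ = 27
j=3: r + 2k = 47.134923… → ⌈·⌉ = 48
j=4: r + 3k = 67.673384… → ⌈·⌉ = 68
j=5: r + 4k = 88.211846… → ⌈·⌉ = 89
j=6: r + 5k = 108.750307… → ⌈·⌉ = 109
j=7: r + 6k = 129.288769… → ⌈·⌉ = 130
j=8: r + 7k = 149.827230… → ⌈·⌉ = 150
j=9: r + 8k = 170.365692… → ⌈·⌉ = 171
j=10: r + 9k = 190.904153… → ⌈·⌉ = 191
j=11: r + 10k = 211.442615… → ⌈·⌉ = 212
j=12: r + 11k = 231.981076… → ⌈·⌉ = 232
j=13: r + 12k = 252.519538… → ⌈·⌉ = 253

7, 27, 48, 68, 89, 109, 130, 150, 171, 191, 212, 232, 253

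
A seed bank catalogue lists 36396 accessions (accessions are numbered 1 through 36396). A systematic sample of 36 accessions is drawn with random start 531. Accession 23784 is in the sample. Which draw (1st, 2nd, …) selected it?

k = 36396/36 = 1011
position = (23784 − 531)/1011 + 1 = 23253/1011 + 1 = 23 + 1 = 24

24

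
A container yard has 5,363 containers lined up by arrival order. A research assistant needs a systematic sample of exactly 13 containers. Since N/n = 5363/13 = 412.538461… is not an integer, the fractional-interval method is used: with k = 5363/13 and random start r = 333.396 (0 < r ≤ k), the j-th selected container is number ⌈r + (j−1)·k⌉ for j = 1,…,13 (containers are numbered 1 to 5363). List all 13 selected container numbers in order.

334, 746, 1159, 1572, 1984, 2397, 2809, 3222, 3634, 4047, 4459, 4872, 5284

j=1: r + 0k = 333.396 → ⌈·⌉ = 334
j=2: r + 1k = 745.934461… → ⌈·⌉ = 746
j=3: r + 2k = 1158.472923… → ⌈·⌉ = 1159
j=4: r + 3k = 1571.011384… → ⌈·⌉ = 1572
j=5: r + 4k = 1983.549846… → ⌈·⌉ = 1984
j=6: r + 5k = 2396.088307… → ⌈·⌉ = 2397
j=7: r + 6k = 2808.626769… → ⌈·⌉ = 2809
j=8: r + 7k = 3221.165230… → ⌈·⌉ = 3222
j=9: r + 8k = 3633.703692… → ⌈·⌉ = 3634
j=10: r + 9k = 4046.242153… → ⌈·⌉ = 4047
j=11: r + 10k = 4458.780615… → ⌈·⌉ = 4459
j=12: r + 11k = 4871.319076… → ⌈·⌉ = 4872
j=13: r + 12k = 5283.857538… → ⌈·⌉ = 5284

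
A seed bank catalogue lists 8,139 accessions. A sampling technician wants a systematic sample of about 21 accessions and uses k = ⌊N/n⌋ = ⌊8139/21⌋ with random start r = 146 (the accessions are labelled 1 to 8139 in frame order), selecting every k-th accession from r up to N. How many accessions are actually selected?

k = ⌊8139/21⌋ = 387
Achieved size = ⌊(8139 − 146)/387⌋ + 1 = ⌊7993/387⌋ + 1 = 20 + 1 = 21
(last selection: 146 + 20×387 = 7886 ≤ 8139; next would be 8273 > 8139)

21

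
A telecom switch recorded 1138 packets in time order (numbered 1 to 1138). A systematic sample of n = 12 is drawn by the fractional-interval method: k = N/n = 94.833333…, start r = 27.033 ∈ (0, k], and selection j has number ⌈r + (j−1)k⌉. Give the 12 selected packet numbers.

28, 122, 217, 312, 407, 502, 597, 691, 786, 881, 976, 1071

j=1: r + 0k = 27.033 → ⌈·⌉ = 28
j=2: r + 1k = 121.866333… → ⌈·⌉ = 122
j=3: r + 2k = 216.699666… → ⌈·⌉ = 217
j=4: r + 3k = 311.533 → ⌈·⌉ = 312
j=5: r + 4k = 406.366333… → ⌈·⌉ = 407
j=6: r + 5k = 501.199666… → ⌈·⌉ = 502
j=7: r + 6k = 596.033 → ⌈·⌉ = 597
j=8: r + 7k = 690.866333… → ⌈·⌉ = 691
j=9: r + 8k = 785.699666… → ⌈·⌉ = 786
j=10: r + 9k = 880.533 → ⌈·⌉ = 881
j=11: r + 10k = 975.366333… → ⌈·⌉ = 976
j=12: r + 11k = 1070.199666… → ⌈·⌉ = 1071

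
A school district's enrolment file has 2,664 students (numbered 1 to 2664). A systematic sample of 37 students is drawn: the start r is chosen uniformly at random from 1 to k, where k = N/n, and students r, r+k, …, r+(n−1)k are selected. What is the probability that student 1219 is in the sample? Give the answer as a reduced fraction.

1/72

k = 2664/37 = 72.
Student 1219 is selected iff r ≡ 1219 (mod 72); exactly one such r in {1,…,72}.
Inclusion probability = 1/72.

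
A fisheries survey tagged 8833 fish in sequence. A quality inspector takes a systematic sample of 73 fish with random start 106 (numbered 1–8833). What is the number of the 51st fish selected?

k = 8833/73 = 121
51st selection = r + (51−1)·k = 106 + 50×121 = 106 + 6050 = 6156

6156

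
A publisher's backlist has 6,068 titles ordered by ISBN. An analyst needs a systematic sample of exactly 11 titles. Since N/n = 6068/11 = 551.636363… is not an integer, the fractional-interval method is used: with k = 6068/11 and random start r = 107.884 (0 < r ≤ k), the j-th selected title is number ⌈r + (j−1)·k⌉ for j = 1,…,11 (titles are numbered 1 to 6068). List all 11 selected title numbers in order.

j=1: r + 0k = 107.884 → ⌈·⌉ = 108
j=2: r + 1k = 659.520363… → ⌈·⌉ = 660
j=3: r + 2k = 1211.156727… → ⌈·⌉ = 1212
j=4: r + 3k = 1762.793090… → ⌈·⌉ = 1763
j=5: r + 4k = 2314.429454… → ⌈·⌉ = 2315
j=6: r + 5k = 2866.065818… → ⌈·⌉ = 2867
j=7: r + 6k = 3417.702181… → ⌈·⌉ = 3418
j=8: r + 7k = 3969.338545… → ⌈·⌉ = 3970
j=9: r + 8k = 4520.974909… → ⌈·⌉ = 4521
j=10: r + 9k = 5072.611272… → ⌈·⌉ = 5073
j=11: r + 10k = 5624.247636… → ⌈·⌉ = 5625

108, 660, 1212, 1763, 2315, 2867, 3418, 3970, 4521, 5073, 5625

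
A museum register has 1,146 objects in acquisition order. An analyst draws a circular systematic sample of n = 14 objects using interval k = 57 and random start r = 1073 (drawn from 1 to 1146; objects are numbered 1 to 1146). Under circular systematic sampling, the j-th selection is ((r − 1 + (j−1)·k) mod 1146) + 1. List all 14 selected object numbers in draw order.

Selection 1: 1073
Selection 2: 1073 + 57 = 1130
Selection 3: 1130 + 57 = 1187 → 1187 − 1146 = 41
Selection 4: 41 + 57 = 98
Selection 5: 98 + 57 = 155
Selection 6: 155 + 57 = 212
Selection 7: 212 + 57 = 269
Selection 8: 269 + 57 = 326
Selection 9: 326 + 57 = 383
Selection 10: 383 + 57 = 440
Selection 11: 440 + 57 = 497
Selection 12: 497 + 57 = 554
Selection 13: 554 + 57 = 611
Selection 14: 611 + 57 = 668

1073, 1130, 41, 98, 155, 212, 269, 326, 383, 440, 497, 554, 611, 668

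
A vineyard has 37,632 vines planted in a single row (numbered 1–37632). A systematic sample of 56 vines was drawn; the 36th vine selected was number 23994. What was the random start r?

474

k = 37632/56 = 672
r = 23994 − (36−1)×672 = 23994 − 23520 = 474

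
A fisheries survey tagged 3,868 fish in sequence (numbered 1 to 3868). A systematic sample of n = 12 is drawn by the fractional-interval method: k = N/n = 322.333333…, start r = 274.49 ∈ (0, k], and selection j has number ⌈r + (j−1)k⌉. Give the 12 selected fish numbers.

275, 597, 920, 1242, 1564, 1887, 2209, 2531, 2854, 3176, 3498, 3821

j=1: r + 0k = 274.49 → ⌈·⌉ = 275
j=2: r + 1k = 596.823333… → ⌈·⌉ = 597
j=3: r + 2k = 919.156666… → ⌈·⌉ = 920
j=4: r + 3k = 1241.49 → ⌈·⌉ = 1242
j=5: r + 4k = 1563.823333… → ⌈·⌉ = 1564
j=6: r + 5k = 1886.156666… → ⌈·⌉ = 1887
j=7: r + 6k = 2208.49 → ⌈·⌉ = 2209
j=8: r + 7k = 2530.823333… → ⌈·⌉ = 2531
j=9: r + 8k = 2853.156666… → ⌈·⌉ = 2854
j=10: r + 9k = 3175.49 → ⌈·⌉ = 3176
j=11: r + 10k = 3497.823333… → ⌈·⌉ = 3498
j=12: r + 11k = 3820.156666… → ⌈·⌉ = 3821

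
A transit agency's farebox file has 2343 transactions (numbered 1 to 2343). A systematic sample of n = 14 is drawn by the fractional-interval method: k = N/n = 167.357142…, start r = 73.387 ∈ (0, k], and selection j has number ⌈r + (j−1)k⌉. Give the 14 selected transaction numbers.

j=1: r + 0k = 73.387 → ⌈·⌉ = 74
j=2: r + 1k = 240.744142… → ⌈·⌉ = 241
j=3: r + 2k = 408.101285… → ⌈·⌉ = 409
j=4: r + 3k = 575.458428… → ⌈·⌉ = 576
j=5: r + 4k = 742.815571… → ⌈·⌉ = 743
j=6: r + 5k = 910.172714… → ⌈·⌉ = 911
j=7: r + 6k = 1077.529857… → ⌈·⌉ = 1078
j=8: r + 7k = 1244.887 → ⌈·⌉ = 1245
j=9: r + 8k = 1412.244142… → ⌈·⌉ = 1413
j=10: r + 9k = 1579.601285… → ⌈·⌉ = 1580
j=11: r + 10k = 1746.958428… → ⌈·⌉ = 1747
j=12: r + 11k = 1914.315571… → ⌈·⌉ = 1915
j=13: r + 12k = 2081.672714… → ⌈·⌉ = 2082
j=14: r + 13k = 2249.029857… → ⌈·⌉ = 2250

74, 241, 409, 576, 743, 911, 1078, 1245, 1413, 1580, 1747, 1915, 2082, 2250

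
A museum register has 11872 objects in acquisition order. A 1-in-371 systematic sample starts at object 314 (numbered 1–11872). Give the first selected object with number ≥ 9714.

k = 371
Steps past start: ⌈(9714 − 314)/371⌉ = ⌈9400/371⌉ = 26
Selected object: 314 + 26×371 = 9960

9960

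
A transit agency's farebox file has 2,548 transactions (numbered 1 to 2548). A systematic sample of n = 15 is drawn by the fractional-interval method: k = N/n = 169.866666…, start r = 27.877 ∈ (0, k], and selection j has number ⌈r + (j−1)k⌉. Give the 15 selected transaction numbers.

j=1: r + 0k = 27.877 → ⌈·⌉ = 28
j=2: r + 1k = 197.743666… → ⌈·⌉ = 198
j=3: r + 2k = 367.610333… → ⌈·⌉ = 368
j=4: r + 3k = 537.477 → ⌈·⌉ = 538
j=5: r + 4k = 707.343666… → ⌈·⌉ = 708
j=6: r + 5k = 877.210333… → ⌈·⌉ = 878
j=7: r + 6k = 1047.077 → ⌈·⌉ = 1048
j=8: r + 7k = 1216.943666… → ⌈·⌉ = 1217
j=9: r + 8k = 1386.810333… → ⌈·⌉ = 1387
j=10: r + 9k = 1556.677 → ⌈·⌉ = 1557
j=11: r + 10k = 1726.543666… → ⌈·⌉ = 1727
j=12: r + 11k = 1896.410333… → ⌈·⌉ = 1897
j=13: r + 12k = 2066.277 → ⌈·⌉ = 2067
j=14: r + 13k = 2236.143666… → ⌈·⌉ = 2237
j=15: r + 14k = 2406.010333… → ⌈·⌉ = 2407

28, 198, 368, 538, 708, 878, 1048, 1217, 1387, 1557, 1727, 1897, 2067, 2237, 2407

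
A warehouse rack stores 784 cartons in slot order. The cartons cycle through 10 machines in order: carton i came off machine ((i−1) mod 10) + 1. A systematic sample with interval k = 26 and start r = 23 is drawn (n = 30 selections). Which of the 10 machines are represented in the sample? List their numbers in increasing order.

Consecutive selections differ by k = 26, so their machine numbers differ by 26 mod 10 = 6.
gcd(26, 10) = 2, so the sample visits 10/2 = 5 distinct residues mod 10.
Start 23 is machine 3; the machines hit are 1, 3, 5, 7, 9.

1, 3, 5, 7, 9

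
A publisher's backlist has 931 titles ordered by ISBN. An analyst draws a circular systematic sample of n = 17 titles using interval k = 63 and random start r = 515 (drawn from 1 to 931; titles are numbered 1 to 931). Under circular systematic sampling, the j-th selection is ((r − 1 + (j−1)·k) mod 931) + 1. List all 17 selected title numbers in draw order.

Selection 1: 515
Selection 2: 515 + 63 = 578
Selection 3: 578 + 63 = 641
Selection 4: 641 + 63 = 704
Selection 5: 704 + 63 = 767
Selection 6: 767 + 63 = 830
Selection 7: 830 + 63 = 893
Selection 8: 893 + 63 = 956 → 956 − 931 = 25
Selection 9: 25 + 63 = 88
Selection 10: 88 + 63 = 151
Selection 11: 151 + 63 = 214
Selection 12: 214 + 63 = 277
Selection 13: 277 + 63 = 340
Selection 14: 340 + 63 = 403
Selection 15: 403 + 63 = 466
Selection 16: 466 + 63 = 529
Selection 17: 529 + 63 = 592

515, 578, 641, 704, 767, 830, 893, 25, 88, 151, 214, 277, 340, 403, 466, 529, 592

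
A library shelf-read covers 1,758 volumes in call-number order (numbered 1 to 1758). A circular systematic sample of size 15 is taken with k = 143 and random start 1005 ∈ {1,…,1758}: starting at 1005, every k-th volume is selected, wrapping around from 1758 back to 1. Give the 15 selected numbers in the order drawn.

1005, 1148, 1291, 1434, 1577, 1720, 105, 248, 391, 534, 677, 820, 963, 1106, 1249

Selection 1: 1005
Selection 2: 1005 + 143 = 1148
Selection 3: 1148 + 143 = 1291
Selection 4: 1291 + 143 = 1434
Selection 5: 1434 + 143 = 1577
Selection 6: 1577 + 143 = 1720
Selection 7: 1720 + 143 = 1863 → 1863 − 1758 = 105
Selection 8: 105 + 143 = 248
Selection 9: 248 + 143 = 391
Selection 10: 391 + 143 = 534
Selection 11: 534 + 143 = 677
Selection 12: 677 + 143 = 820
Selection 13: 820 + 143 = 963
Selection 14: 963 + 143 = 1106
Selection 15: 1106 + 143 = 1249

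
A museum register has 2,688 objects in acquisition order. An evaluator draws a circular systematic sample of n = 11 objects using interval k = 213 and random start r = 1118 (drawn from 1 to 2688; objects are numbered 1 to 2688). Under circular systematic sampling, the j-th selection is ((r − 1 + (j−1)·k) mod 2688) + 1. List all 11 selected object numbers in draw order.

Selection 1: 1118
Selection 2: 1118 + 213 = 1331
Selection 3: 1331 + 213 = 1544
Selection 4: 1544 + 213 = 1757
Selection 5: 1757 + 213 = 1970
Selection 6: 1970 + 213 = 2183
Selection 7: 2183 + 213 = 2396
Selection 8: 2396 + 213 = 2609
Selection 9: 2609 + 213 = 2822 → 2822 − 2688 = 134
Selection 10: 134 + 213 = 347
Selection 11: 347 + 213 = 560

1118, 1331, 1544, 1757, 1970, 2183, 2396, 2609, 134, 347, 560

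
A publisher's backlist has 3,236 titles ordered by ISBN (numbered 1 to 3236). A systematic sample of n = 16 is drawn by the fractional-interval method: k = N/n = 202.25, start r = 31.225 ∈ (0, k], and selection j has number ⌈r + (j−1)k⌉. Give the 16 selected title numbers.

j=1: r + 0k = 31.225 → ⌈·⌉ = 32
j=2: r + 1k = 233.475 → ⌈·⌉ = 234
j=3: r + 2k = 435.725 → ⌈·⌉ = 436
j=4: r + 3k = 637.975 → ⌈·⌉ = 638
j=5: r + 4k = 840.225 → ⌈·⌉ = 841
j=6: r + 5k = 1042.475 → ⌈·⌉ = 1043
j=7: r + 6k = 1244.725 → ⌈·⌉ = 1245
j=8: r + 7k = 1446.975 → ⌈·⌉ = 1447
j=9: r + 8k = 1649.225 → ⌈·⌉ = 1650
j=10: r + 9k = 1851.475 → ⌈·⌉ = 1852
j=11: r + 10k = 2053.725 → ⌈·⌉ = 2054
j=12: r + 11k = 2255.975 → ⌈·⌉ = 2256
j=13: r + 12k = 2458.225 → ⌈·⌉ = 2459
j=14: r + 13k = 2660.475 → ⌈·⌉ = 2661
j=15: r + 14k = 2862.725 → ⌈·⌉ = 2863
j=16: r + 15k = 3064.975 → ⌈·⌉ = 3065

32, 234, 436, 638, 841, 1043, 1245, 1447, 1650, 1852, 2054, 2256, 2459, 2661, 2863, 3065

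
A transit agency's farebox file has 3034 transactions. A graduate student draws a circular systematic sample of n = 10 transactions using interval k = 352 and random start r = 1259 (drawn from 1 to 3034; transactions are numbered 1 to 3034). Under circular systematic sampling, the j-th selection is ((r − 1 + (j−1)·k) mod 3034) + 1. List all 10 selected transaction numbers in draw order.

Selection 1: 1259
Selection 2: 1259 + 352 = 1611
Selection 3: 1611 + 352 = 1963
Selection 4: 1963 + 352 = 2315
Selection 5: 2315 + 352 = 2667
Selection 6: 2667 + 352 = 3019
Selection 7: 3019 + 352 = 3371 → 3371 − 3034 = 337
Selection 8: 337 + 352 = 689
Selection 9: 689 + 352 = 1041
Selection 10: 1041 + 352 = 1393

1259, 1611, 1963, 2315, 2667, 3019, 337, 689, 1041, 1393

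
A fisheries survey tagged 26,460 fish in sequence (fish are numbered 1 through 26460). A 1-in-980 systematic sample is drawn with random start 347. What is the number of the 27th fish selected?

25827

k = 980
27th selection = r + (27−1)·k = 347 + 26×980 = 347 + 25480 = 25827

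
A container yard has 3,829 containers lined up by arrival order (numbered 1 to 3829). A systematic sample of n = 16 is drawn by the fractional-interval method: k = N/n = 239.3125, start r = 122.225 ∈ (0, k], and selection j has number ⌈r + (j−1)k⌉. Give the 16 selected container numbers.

123, 362, 601, 841, 1080, 1319, 1559, 1798, 2037, 2277, 2516, 2755, 2994, 3234, 3473, 3712

j=1: r + 0k = 122.225 → ⌈·⌉ = 123
j=2: r + 1k = 361.5375 → ⌈·⌉ = 362
j=3: r + 2k = 600.85 → ⌈·⌉ = 601
j=4: r + 3k = 840.1625 → ⌈·⌉ = 841
j=5: r + 4k = 1079.475 → ⌈·⌉ = 1080
j=6: r + 5k = 1318.7875 → ⌈·⌉ = 1319
j=7: r + 6k = 1558.1 → ⌈·⌉ = 1559
j=8: r + 7k = 1797.4125 → ⌈·⌉ = 1798
j=9: r + 8k = 2036.725 → ⌈·⌉ = 2037
j=10: r + 9k = 2276.0375 → ⌈·⌉ = 2277
j=11: r + 10k = 2515.35 → ⌈·⌉ = 2516
j=12: r + 11k = 2754.6625 → ⌈·⌉ = 2755
j=13: r + 12k = 2993.975 → ⌈·⌉ = 2994
j=14: r + 13k = 3233.2875 → ⌈·⌉ = 3234
j=15: r + 14k = 3472.6 → ⌈·⌉ = 3473
j=16: r + 15k = 3711.9125 → ⌈·⌉ = 3712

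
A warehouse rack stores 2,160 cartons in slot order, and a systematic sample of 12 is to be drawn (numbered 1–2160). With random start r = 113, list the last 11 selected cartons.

k = N/n = 2160/12 = 180
2nd selection = 113 + 1×180 = 293
3rd: 293 + 180 = 473
4th: 473 + 180 = 653
5th: 653 + 180 = 833
6th: 833 + 180 = 1013
7th: 1013 + 180 = 1193
8th: 1193 + 180 = 1373
9th: 1373 + 180 = 1553
10th: 1553 + 180 = 1733
11th: 1733 + 180 = 1913
12th: 1913 + 180 = 2093

293, 473, 653, 833, 1013, 1193, 1373, 1553, 1733, 1913, 2093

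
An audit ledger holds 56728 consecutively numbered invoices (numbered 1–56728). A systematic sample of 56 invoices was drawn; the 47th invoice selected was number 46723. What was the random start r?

k = 56728/56 = 1013
r = 46723 − (47−1)×1013 = 46723 − 46598 = 125

125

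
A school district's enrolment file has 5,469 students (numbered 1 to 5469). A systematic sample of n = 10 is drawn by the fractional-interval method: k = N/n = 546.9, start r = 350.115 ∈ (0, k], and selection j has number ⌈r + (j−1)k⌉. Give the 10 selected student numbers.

351, 898, 1444, 1991, 2538, 3085, 3632, 4179, 4726, 5273

j=1: r + 0k = 350.115 → ⌈·⌉ = 351
j=2: r + 1k = 897.015 → ⌈·⌉ = 898
j=3: r + 2k = 1443.915 → ⌈·⌉ = 1444
j=4: r + 3k = 1990.815 → ⌈·⌉ = 1991
j=5: r + 4k = 2537.715 → ⌈·⌉ = 2538
j=6: r + 5k = 3084.615 → ⌈·⌉ = 3085
j=7: r + 6k = 3631.515 → ⌈·⌉ = 3632
j=8: r + 7k = 4178.415 → ⌈·⌉ = 4179
j=9: r + 8k = 4725.315 → ⌈·⌉ = 4726
j=10: r + 9k = 5272.215 → ⌈·⌉ = 5273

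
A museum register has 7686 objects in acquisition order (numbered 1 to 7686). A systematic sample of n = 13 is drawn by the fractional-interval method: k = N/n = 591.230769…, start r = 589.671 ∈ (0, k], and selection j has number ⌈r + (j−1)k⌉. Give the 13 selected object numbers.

j=1: r + 0k = 589.671 → ⌈·⌉ = 590
j=2: r + 1k = 1180.901769… → ⌈·⌉ = 1181
j=3: r + 2k = 1772.132538… → ⌈·⌉ = 1773
j=4: r + 3k = 2363.363307… → ⌈·⌉ = 2364
j=5: r + 4k = 2954.594076… → ⌈·⌉ = 2955
j=6: r + 5k = 3545.824846… → ⌈·⌉ = 3546
j=7: r + 6k = 4137.055615… → ⌈·⌉ = 4138
j=8: r + 7k = 4728.286384… → ⌈·⌉ = 4729
j=9: r + 8k = 5319.517153… → ⌈·⌉ = 5320
j=10: r + 9k = 5910.747923… → ⌈·⌉ = 5911
j=11: r + 10k = 6501.978692… → ⌈·⌉ = 6502
j=12: r + 11k = 7093.209461… → ⌈·⌉ = 7094
j=13: r + 12k = 7684.440230… → ⌈·⌉ = 7685

590, 1181, 1773, 2364, 2955, 3546, 4138, 4729, 5320, 5911, 6502, 7094, 7685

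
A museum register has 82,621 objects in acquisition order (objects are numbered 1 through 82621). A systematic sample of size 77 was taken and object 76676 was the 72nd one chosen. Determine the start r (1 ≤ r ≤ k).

k = 82621/77 = 1073
r = 76676 − (72−1)×1073 = 76676 − 76183 = 493

493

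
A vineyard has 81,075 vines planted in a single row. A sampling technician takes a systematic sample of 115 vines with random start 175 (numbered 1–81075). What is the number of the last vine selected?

80545

k = 81075/115 = 705
115th selection = r + (115−1)·k = 175 + 114×705 = 175 + 80370 = 80545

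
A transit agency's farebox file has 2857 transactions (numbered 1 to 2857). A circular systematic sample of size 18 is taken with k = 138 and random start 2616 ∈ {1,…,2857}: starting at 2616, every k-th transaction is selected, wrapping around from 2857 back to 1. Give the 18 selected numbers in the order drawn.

2616, 2754, 35, 173, 311, 449, 587, 725, 863, 1001, 1139, 1277, 1415, 1553, 1691, 1829, 1967, 2105

Selection 1: 2616
Selection 2: 2616 + 138 = 2754
Selection 3: 2754 + 138 = 2892 → 2892 − 2857 = 35
Selection 4: 35 + 138 = 173
Selection 5: 173 + 138 = 311
Selection 6: 311 + 138 = 449
Selection 7: 449 + 138 = 587
Selection 8: 587 + 138 = 725
Selection 9: 725 + 138 = 863
Selection 10: 863 + 138 = 1001
Selection 11: 1001 + 138 = 1139
Selection 12: 1139 + 138 = 1277
Selection 13: 1277 + 138 = 1415
Selection 14: 1415 + 138 = 1553
Selection 15: 1553 + 138 = 1691
Selection 16: 1691 + 138 = 1829
Selection 17: 1829 + 138 = 1967
Selection 18: 1967 + 138 = 2105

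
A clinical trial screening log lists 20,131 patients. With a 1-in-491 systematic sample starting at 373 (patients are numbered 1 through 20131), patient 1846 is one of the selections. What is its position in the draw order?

k = 491
position = (1846 − 373)/491 + 1 = 1473/491 + 1 = 3 + 1 = 4

4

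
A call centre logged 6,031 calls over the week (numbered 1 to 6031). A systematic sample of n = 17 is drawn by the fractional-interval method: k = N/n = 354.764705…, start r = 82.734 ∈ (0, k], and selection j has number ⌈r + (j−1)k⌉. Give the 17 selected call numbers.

j=1: r + 0k = 82.734 → ⌈·⌉ = 83
j=2: r + 1k = 437.498705… → ⌈·⌉ = 438
j=3: r + 2k = 792.263411… → ⌈·⌉ = 793
j=4: r + 3k = 1147.028117… → ⌈·⌉ = 1148
j=5: r + 4k = 1501.792823… → ⌈·⌉ = 1502
j=6: r + 5k = 1856.557529… → ⌈·⌉ = 1857
j=7: r + 6k = 2211.322235… → ⌈·⌉ = 2212
j=8: r + 7k = 2566.086941… → ⌈·⌉ = 2567
j=9: r + 8k = 2920.851647… → ⌈·⌉ = 2921
j=10: r + 9k = 3275.616352… → ⌈·⌉ = 3276
j=11: r + 10k = 3630.381058… → ⌈·⌉ = 3631
j=12: r + 11k = 3985.145764… → ⌈·⌉ = 3986
j=13: r + 12k = 4339.910470… → ⌈·⌉ = 4340
j=14: r + 13k = 4694.675176… → ⌈·⌉ = 4695
j=15: r + 14k = 5049.439882… → ⌈·⌉ = 5050
j=16: r + 15k = 5404.204588… → ⌈·⌉ = 5405
j=17: r + 16k = 5758.969294… → ⌈·⌉ = 5759

83, 438, 793, 1148, 1502, 1857, 2212, 2567, 2921, 3276, 3631, 3986, 4340, 4695, 5050, 5405, 5759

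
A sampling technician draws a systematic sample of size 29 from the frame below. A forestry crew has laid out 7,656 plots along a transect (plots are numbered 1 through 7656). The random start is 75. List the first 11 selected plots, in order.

k = N/n = 7656/29 = 264
plot 1: 75
plot 2: 75 + 264 = 339
plot 3: 339 + 264 = 603
plot 4: 603 + 264 = 867
plot 5: 867 + 264 = 1131
plot 6: 1131 + 264 = 1395
plot 7: 1395 + 264 = 1659
plot 8: 1659 + 264 = 1923
plot 9: 1923 + 264 = 2187
plot 10: 2187 + 264 = 2451
plot 11: 2451 + 264 = 2715

75, 339, 603, 867, 1131, 1395, 1659, 1923, 2187, 2451, 2715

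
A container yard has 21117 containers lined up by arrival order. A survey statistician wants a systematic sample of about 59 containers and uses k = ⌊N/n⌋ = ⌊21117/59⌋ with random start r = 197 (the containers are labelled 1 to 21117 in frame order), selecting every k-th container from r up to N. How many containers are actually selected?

k = ⌊21117/59⌋ = 357
Achieved size = ⌊(21117 − 197)/357⌋ + 1 = ⌊20920/357⌋ + 1 = 58 + 1 = 59
(last selection: 197 + 58×357 = 20903 ≤ 21117; next would be 21260 > 21117)

59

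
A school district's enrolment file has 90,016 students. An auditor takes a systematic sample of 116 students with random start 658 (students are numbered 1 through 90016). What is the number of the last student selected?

k = 90016/116 = 776
116th selection = r + (116−1)·k = 658 + 115×776 = 658 + 89240 = 89898

89898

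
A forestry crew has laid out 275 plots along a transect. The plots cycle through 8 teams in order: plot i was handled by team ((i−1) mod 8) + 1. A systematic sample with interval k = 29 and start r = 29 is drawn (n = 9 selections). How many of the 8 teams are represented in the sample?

Consecutive selections differ by k = 29, so their team numbers differ by 29 mod 8 = 5.
gcd(29, 8) = 1, so the sample visits 8/1 = 8 distinct residues mod 8.
Start 29 is team 5; the teams hit are 1, 2, 3, 4, 5, 6, 7, 8.

8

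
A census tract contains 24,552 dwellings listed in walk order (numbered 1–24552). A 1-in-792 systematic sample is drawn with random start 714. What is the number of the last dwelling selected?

k = 792
31st selection = r + (31−1)·k = 714 + 30×792 = 714 + 23760 = 24474

24474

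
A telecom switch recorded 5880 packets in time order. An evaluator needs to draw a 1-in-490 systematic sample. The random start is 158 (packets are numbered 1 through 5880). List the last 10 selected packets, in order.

1138, 1628, 2118, 2608, 3098, 3588, 4078, 4568, 5058, 5548

3rd selection = 158 + 2×490 = 1138
4th: 1138 + 490 = 1628
5th: 1628 + 490 = 2118
6th: 2118 + 490 = 2608
7th: 2608 + 490 = 3098
8th: 3098 + 490 = 3588
9th: 3588 + 490 = 4078
10th: 4078 + 490 = 4568
11th: 4568 + 490 = 5058
12th: 5058 + 490 = 5548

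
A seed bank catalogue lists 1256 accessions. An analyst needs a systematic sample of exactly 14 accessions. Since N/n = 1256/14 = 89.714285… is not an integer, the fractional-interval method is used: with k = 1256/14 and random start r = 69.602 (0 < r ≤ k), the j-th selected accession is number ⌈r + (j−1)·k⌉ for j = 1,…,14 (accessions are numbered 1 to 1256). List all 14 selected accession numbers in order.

j=1: r + 0k = 69.602 → ⌈·⌉ = 70
j=2: r + 1k = 159.316285… → ⌈·⌉ = 160
j=3: r + 2k = 249.030571… → ⌈·⌉ = 250
j=4: r + 3k = 338.744857… → ⌈·⌉ = 339
j=5: r + 4k = 428.459142… → ⌈·⌉ = 429
j=6: r + 5k = 518.173428… → ⌈·⌉ = 519
j=7: r + 6k = 607.887714… → ⌈·⌉ = 608
j=8: r + 7k = 697.602 → ⌈·⌉ = 698
j=9: r + 8k = 787.316285… → ⌈·⌉ = 788
j=10: r + 9k = 877.030571… → ⌈·⌉ = 878
j=11: r + 10k = 966.744857… → ⌈·⌉ = 967
j=12: r + 11k = 1056.459142… → ⌈·⌉ = 1057
j=13: r + 12k = 1146.173428… → ⌈·⌉ = 1147
j=14: r + 13k = 1235.887714… → ⌈·⌉ = 1236

70, 160, 250, 339, 429, 519, 608, 698, 788, 878, 967, 1057, 1147, 1236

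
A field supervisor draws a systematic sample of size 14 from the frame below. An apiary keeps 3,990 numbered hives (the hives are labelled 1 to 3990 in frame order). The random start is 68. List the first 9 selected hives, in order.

k = N/n = 3990/14 = 285
hive 1: 68
hive 2: 68 + 285 = 353
hive 3: 353 + 285 = 638
hive 4: 638 + 285 = 923
hive 5: 923 + 285 = 1208
hive 6: 1208 + 285 = 1493
hive 7: 1493 + 285 = 1778
hive 8: 1778 + 285 = 2063
hive 9: 2063 + 285 = 2348

68, 353, 638, 923, 1208, 1493, 1778, 2063, 2348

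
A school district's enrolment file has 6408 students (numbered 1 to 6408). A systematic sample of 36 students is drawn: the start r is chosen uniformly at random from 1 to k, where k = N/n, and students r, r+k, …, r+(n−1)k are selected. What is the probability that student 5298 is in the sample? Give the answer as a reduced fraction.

k = 6408/36 = 178.
Student 5298 is selected iff r ≡ 5298 (mod 178); exactly one such r in {1,…,178}.
Inclusion probability = 1/178.

1/178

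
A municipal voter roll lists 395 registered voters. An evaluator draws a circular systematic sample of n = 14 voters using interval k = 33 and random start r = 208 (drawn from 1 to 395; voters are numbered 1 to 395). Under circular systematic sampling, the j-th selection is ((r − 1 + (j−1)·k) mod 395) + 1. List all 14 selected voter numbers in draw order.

208, 241, 274, 307, 340, 373, 11, 44, 77, 110, 143, 176, 209, 242

Selection 1: 208
Selection 2: 208 + 33 = 241
Selection 3: 241 + 33 = 274
Selection 4: 274 + 33 = 307
Selection 5: 307 + 33 = 340
Selection 6: 340 + 33 = 373
Selection 7: 373 + 33 = 406 → 406 − 395 = 11
Selection 8: 11 + 33 = 44
Selection 9: 44 + 33 = 77
Selection 10: 77 + 33 = 110
Selection 11: 110 + 33 = 143
Selection 12: 143 + 33 = 176
Selection 13: 176 + 33 = 209
Selection 14: 209 + 33 = 242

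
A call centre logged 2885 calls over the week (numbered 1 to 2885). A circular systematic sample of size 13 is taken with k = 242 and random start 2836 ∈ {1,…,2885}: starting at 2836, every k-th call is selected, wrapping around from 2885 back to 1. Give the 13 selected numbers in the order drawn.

2836, 193, 435, 677, 919, 1161, 1403, 1645, 1887, 2129, 2371, 2613, 2855

Selection 1: 2836
Selection 2: 2836 + 242 = 3078 → 3078 − 2885 = 193
Selection 3: 193 + 242 = 435
Selection 4: 435 + 242 = 677
Selection 5: 677 + 242 = 919
Selection 6: 919 + 242 = 1161
Selection 7: 1161 + 242 = 1403
Selection 8: 1403 + 242 = 1645
Selection 9: 1645 + 242 = 1887
Selection 10: 1887 + 242 = 2129
Selection 11: 2129 + 242 = 2371
Selection 12: 2371 + 242 = 2613
Selection 13: 2613 + 242 = 2855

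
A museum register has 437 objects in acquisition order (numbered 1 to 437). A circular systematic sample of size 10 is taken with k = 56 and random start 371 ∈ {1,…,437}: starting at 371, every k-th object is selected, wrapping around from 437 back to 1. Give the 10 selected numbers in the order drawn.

371, 427, 46, 102, 158, 214, 270, 326, 382, 1

Selection 1: 371
Selection 2: 371 + 56 = 427
Selection 3: 427 + 56 = 483 → 483 − 437 = 46
Selection 4: 46 + 56 = 102
Selection 5: 102 + 56 = 158
Selection 6: 158 + 56 = 214
Selection 7: 214 + 56 = 270
Selection 8: 270 + 56 = 326
Selection 9: 326 + 56 = 382
Selection 10: 382 + 56 = 438 → 438 − 437 = 1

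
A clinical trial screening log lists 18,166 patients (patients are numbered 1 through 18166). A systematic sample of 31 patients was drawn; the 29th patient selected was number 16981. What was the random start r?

573

k = 18166/31 = 586
r = 16981 − (29−1)×586 = 16981 − 16408 = 573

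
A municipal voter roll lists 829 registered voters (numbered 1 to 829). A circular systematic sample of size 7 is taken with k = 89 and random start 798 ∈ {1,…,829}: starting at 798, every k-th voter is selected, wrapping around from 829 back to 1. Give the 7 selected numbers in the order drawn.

Selection 1: 798
Selection 2: 798 + 89 = 887 → 887 − 829 = 58
Selection 3: 58 + 89 = 147
Selection 4: 147 + 89 = 236
Selection 5: 236 + 89 = 325
Selection 6: 325 + 89 = 414
Selection 7: 414 + 89 = 503

798, 58, 147, 236, 325, 414, 503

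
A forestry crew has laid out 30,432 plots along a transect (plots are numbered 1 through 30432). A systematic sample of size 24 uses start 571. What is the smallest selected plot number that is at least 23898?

k = 30432/24 = 1268
Steps past start: ⌈(23898 − 571)/1268⌉ = ⌈23327/1268⌉ = 19
Selected plot: 571 + 19×1268 = 24663

24663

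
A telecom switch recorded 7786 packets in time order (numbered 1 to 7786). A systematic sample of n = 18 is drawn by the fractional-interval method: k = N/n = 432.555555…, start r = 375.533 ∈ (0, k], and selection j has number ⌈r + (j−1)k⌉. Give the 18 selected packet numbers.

j=1: r + 0k = 375.533 → ⌈·⌉ = 376
j=2: r + 1k = 808.088555… → ⌈·⌉ = 809
j=3: r + 2k = 1240.644111… → ⌈·⌉ = 1241
j=4: r + 3k = 1673.199666… → ⌈·⌉ = 1674
j=5: r + 4k = 2105.755222… → ⌈·⌉ = 2106
j=6: r + 5k = 2538.310777… → ⌈·⌉ = 2539
j=7: r + 6k = 2970.866333… → ⌈·⌉ = 2971
j=8: r + 7k = 3403.421888… → ⌈·⌉ = 3404
j=9: r + 8k = 3835.977444… → ⌈·⌉ = 3836
j=10: r + 9k = 4268.533 → ⌈·⌉ = 4269
j=11: r + 10k = 4701.088555… → ⌈·⌉ = 4702
j=12: r + 11k = 5133.644111… → ⌈·⌉ = 5134
j=13: r + 12k = 5566.199666… → ⌈·⌉ = 5567
j=14: r + 13k = 5998.755222… → ⌈·⌉ = 5999
j=15: r + 14k = 6431.310777… → ⌈·⌉ = 6432
j=16: r + 15k = 6863.866333… → ⌈·⌉ = 6864
j=17: r + 16k = 7296.421888… → ⌈·⌉ = 7297
j=18: r + 17k = 7728.977444… → ⌈·⌉ = 7729

376, 809, 1241, 1674, 2106, 2539, 2971, 3404, 3836, 4269, 4702, 5134, 5567, 5999, 6432, 6864, 7297, 7729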